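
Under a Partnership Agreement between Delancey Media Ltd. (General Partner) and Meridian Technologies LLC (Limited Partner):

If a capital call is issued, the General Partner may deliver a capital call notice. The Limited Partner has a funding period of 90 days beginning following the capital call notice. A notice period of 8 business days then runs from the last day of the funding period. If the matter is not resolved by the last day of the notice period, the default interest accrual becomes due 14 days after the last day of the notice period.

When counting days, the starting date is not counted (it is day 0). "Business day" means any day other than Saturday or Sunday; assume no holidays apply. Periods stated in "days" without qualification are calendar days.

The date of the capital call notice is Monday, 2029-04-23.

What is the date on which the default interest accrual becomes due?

2029-08-15

The last day of the funding period: 2029-04-23 + 90 days = 2029-07-22.
From Sunday, 2029-07-22, 8 business days (Jul 23, Jul 24, Jul 25, Jul 26, Jul 27, Jul 30, Jul 31, Aug 1, skipping weekends) brings us to Wednesday, 2029-08-01, which is the last day of the notice period.
Adding 14 calendar days to 2029-08-01 gives 2029-08-15, which is the date on which the default interest accrual becomes due.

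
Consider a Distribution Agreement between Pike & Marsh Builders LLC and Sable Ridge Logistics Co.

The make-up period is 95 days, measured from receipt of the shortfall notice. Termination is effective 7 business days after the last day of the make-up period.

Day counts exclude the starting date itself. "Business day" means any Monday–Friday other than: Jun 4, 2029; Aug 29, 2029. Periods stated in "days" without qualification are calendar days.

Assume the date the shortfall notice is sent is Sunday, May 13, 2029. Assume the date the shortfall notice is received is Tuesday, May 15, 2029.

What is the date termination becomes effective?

Aug 28, 2029

The last day of the make-up period: May 15, 2029 + 95 days = Aug 18, 2029.
The date termination becomes effective: counting 7 business days from Saturday, Aug 18, 2029 (Aug 20, Aug 21, Aug 22, Aug 23, Aug 24, Aug 27, Aug 28, skipping weekends) reaches Tuesday, Aug 28, 2029.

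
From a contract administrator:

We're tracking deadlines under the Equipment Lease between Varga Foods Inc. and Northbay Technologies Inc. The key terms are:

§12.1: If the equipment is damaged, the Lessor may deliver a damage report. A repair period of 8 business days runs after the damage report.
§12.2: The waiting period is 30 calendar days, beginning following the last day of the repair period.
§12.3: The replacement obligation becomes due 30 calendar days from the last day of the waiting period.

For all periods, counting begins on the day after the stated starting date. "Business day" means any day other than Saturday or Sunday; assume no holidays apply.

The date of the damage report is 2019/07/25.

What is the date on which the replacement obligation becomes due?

2019/10/05

The last day of the repair period: 8 business days after Thursday, 2019/07/25, skipping weekends — Jul 26, Jul 29, Jul 30, Jul 31, Aug 1, Aug 2, Aug 5, Aug 6 — lands on Tuesday, 2019/08/06.
Adding 30 calendar days to 2019/08/06 gives 2019/09/05, which is the last day of the waiting period.
The date on which the replacement obligation becomes due: 2019/09/05 + 30 days = 2019/10/05.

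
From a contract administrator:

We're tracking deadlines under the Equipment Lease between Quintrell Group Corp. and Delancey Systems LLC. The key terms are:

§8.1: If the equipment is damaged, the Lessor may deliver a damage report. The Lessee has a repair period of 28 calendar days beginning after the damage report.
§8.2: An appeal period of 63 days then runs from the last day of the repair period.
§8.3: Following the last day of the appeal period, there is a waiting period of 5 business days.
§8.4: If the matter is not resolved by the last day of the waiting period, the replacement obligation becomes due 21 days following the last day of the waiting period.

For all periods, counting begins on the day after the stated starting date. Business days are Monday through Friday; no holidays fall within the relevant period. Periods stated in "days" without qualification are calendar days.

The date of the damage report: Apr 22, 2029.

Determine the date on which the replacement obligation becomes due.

Adding 28 calendar days to Apr 22, 2029 gives May 20, 2029, which is the last day of the repair period.
Adding 63 calendar days to May 20, 2029 gives Jul 22, 2029, which is the last day of the appeal period.
From Sunday, Jul 22, 2029, 5 business days (Jul 23, Jul 24, Jul 25, Jul 26, Jul 27, skipping weekends) brings us to Friday, Jul 27, 2029, which is the last day of the waiting period.
The date on which the replacement obligation becomes due: Jul 27, 2029 + 21 days = Aug 17, 2029.

Aug 17, 2029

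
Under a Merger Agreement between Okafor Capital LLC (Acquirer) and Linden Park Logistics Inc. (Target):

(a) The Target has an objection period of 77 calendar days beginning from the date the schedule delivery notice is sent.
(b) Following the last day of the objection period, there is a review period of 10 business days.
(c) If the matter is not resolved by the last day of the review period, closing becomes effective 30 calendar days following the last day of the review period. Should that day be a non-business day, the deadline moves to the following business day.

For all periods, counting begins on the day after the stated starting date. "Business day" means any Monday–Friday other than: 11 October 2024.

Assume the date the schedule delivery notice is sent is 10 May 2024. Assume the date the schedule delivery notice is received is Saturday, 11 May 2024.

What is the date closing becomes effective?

9 September 2024

Adding 77 calendar days to 10 May 2024 gives 26 July 2024, which is the last day of the objection period.
From Friday, 26 July 2024, 10 business days (Jul 29, Jul 30, Jul 31, Aug 1, Aug 2, Aug 5, Aug 6, Aug 7, Aug 8, Aug 9, skipping weekends) brings us to Friday, 9 August 2024, which is the last day of the review period.
The date closing becomes effective: 9 August 2024 + 30 days = 8 September 2024. That falls on a Sunday, so it rolls to the next business day, Monday, 9 September 2024.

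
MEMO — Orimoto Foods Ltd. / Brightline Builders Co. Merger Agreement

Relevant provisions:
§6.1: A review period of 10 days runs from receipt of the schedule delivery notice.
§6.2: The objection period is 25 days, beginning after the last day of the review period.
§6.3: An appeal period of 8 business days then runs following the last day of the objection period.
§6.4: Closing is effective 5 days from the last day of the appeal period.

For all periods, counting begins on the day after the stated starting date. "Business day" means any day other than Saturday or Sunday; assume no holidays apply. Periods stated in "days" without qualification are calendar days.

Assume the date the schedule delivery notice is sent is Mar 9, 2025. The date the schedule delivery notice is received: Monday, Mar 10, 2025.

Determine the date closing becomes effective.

Adding 10 calendar days to Mar 10, 2025 gives Mar 20, 2025, which is the last day of the review period.
Adding 25 calendar days to Mar 20, 2025 gives Apr 14, 2025, which is the last day of the objection period.
From Monday, Apr 14, 2025, 8 business days (Apr 15, Apr 16, Apr 17, Apr 18, Apr 21, Apr 22, Apr 23, Apr 24, skipping weekends) brings us to Thursday, Apr 24, 2025, which is the last day of the appeal period.
Adding 5 calendar days to Apr 24, 2025 gives Apr 29, 2025, which is the date closing becomes effective.

Apr 29, 2025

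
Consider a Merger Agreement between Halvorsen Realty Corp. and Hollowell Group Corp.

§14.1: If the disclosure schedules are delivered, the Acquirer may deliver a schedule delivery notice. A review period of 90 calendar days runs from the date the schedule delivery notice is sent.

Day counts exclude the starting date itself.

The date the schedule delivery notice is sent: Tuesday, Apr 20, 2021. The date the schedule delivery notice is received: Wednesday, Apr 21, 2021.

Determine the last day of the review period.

Jul 19, 2021

The last day of the review period: 90 calendar days after Apr 20, 2021 is Jul 19, 2021.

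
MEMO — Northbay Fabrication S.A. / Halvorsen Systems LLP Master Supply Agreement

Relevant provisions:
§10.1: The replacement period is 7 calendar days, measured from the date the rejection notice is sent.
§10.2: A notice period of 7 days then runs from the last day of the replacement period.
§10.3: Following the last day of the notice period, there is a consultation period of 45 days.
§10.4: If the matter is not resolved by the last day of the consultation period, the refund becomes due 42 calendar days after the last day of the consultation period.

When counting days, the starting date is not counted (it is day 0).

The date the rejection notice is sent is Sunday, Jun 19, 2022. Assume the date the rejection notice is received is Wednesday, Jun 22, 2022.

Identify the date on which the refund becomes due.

Adding 7 calendar days to Jun 19, 2022 gives Jun 26, 2022, which is the last day of the replacement period.
The last day of the notice period: 7 calendar days after Jun 26, 2022 is Jul 3, 2022.
The last day of the consultation period: 45 calendar days after Jul 3, 2022 is Aug 17, 2022.
The date on which the refund becomes due: Aug 17, 2022 + 42 days = Sep 28, 2022.

Sep 28, 2022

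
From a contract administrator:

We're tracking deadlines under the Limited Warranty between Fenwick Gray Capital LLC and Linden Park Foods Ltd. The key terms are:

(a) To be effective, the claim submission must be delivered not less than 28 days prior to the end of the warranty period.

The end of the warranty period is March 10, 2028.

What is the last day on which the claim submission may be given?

February 11, 2028

Counting back 28 calendar days from March 10, 2028 gives February 11, 2028.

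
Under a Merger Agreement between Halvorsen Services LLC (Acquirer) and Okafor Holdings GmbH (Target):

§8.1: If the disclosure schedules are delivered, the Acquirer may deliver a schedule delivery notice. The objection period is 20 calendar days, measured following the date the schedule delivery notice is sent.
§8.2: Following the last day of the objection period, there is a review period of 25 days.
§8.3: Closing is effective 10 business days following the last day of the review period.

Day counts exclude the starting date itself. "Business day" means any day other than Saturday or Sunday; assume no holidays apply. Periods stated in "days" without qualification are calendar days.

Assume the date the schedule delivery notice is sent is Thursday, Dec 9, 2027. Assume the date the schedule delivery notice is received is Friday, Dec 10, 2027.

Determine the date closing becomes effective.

The last day of the objection period: Dec 9, 2027 + 20 days = Dec 29, 2027.
Adding 25 calendar days to Dec 29, 2027 gives Jan 23, 2028, which is the last day of the review period.
The date closing becomes effective: counting 10 business days from Sunday, Jan 23, 2028 (Jan 24, Jan 25, Jan 26, Jan 27, Jan 28, Jan 31, Feb 1, Feb 2, Feb 3, Feb 4, skipping weekends) reaches Friday, Feb 4, 2028.

Feb 4, 2028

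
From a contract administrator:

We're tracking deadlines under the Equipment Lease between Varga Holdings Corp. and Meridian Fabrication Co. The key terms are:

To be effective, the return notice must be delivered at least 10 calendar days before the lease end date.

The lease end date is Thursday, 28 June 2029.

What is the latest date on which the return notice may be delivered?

18 June 2029

28 June 2029 minus 10 days is 18 June 2029.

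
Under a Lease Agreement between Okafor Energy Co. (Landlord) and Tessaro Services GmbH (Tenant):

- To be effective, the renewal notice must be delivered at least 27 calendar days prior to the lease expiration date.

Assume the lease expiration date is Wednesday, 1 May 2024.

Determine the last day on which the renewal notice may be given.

4 April 2024

Counting back 27 calendar days from 1 May 2024 gives 4 April 2024.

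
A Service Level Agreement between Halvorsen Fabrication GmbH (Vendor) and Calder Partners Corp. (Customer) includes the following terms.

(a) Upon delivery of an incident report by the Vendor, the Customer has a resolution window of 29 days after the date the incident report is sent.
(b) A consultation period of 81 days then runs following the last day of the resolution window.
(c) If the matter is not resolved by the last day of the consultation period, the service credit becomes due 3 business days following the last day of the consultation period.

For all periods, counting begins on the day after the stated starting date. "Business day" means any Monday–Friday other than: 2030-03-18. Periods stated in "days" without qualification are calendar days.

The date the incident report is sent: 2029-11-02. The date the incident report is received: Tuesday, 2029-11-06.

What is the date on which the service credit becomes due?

2030-02-25

The last day of the resolution window: 2029-11-02 + 29 days = 2029-12-01.
Adding 81 calendar days to 2029-12-01 gives 2030-02-20, which is the last day of the consultation period.
The date on which the service credit becomes due: counting 3 business days from Wednesday, 2030-02-20 (Feb 21, Feb 22, Feb 25, skipping weekends) reaches Monday, 2030-02-25.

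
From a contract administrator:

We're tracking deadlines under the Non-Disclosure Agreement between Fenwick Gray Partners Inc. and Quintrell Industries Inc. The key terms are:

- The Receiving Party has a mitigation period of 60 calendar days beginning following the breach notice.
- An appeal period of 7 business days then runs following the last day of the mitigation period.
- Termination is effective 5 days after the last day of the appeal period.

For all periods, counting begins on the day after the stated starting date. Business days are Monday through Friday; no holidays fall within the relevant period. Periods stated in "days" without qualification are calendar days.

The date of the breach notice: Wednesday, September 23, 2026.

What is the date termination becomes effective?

December 6, 2026

Adding 60 calendar days to September 23, 2026 gives November 22, 2026, which is the last day of the mitigation period.
The last day of the appeal period: counting 7 business days from Sunday, November 22, 2026 (Nov 23, Nov 24, Nov 25, Nov 26, Nov 27, Nov 30, Dec 1, skipping weekends) reaches Tuesday, December 1, 2026.
The date termination becomes effective: 5 calendar days after December 1, 2026 is December 6, 2026.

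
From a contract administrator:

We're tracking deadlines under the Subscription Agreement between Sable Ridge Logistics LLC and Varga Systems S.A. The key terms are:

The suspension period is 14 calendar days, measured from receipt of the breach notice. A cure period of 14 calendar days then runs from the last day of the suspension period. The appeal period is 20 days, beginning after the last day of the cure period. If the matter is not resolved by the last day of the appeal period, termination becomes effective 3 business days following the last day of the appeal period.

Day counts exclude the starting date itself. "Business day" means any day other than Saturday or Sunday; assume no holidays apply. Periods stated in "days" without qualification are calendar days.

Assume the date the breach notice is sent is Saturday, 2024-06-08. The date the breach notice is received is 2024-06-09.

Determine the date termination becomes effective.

2024-07-31

Adding 14 calendar days to 2024-06-09 gives 2024-06-23, which is the last day of the suspension period.
The last day of the cure period: 14 calendar days after 2024-06-23 is 2024-07-07.
The last day of the appeal period: 20 calendar days after 2024-07-07 is 2024-07-27.
From Saturday, 2024-07-27, 3 business days (Jul 29, Jul 30, Jul 31, skipping weekends) brings us to Wednesday, 2024-07-31, which is the date termination becomes effective.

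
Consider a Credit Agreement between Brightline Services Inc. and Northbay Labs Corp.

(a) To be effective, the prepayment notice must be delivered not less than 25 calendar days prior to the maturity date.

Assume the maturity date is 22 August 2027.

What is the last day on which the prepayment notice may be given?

28 July 2027

Counting back 25 calendar days from 22 August 2027 gives 28 July 2027.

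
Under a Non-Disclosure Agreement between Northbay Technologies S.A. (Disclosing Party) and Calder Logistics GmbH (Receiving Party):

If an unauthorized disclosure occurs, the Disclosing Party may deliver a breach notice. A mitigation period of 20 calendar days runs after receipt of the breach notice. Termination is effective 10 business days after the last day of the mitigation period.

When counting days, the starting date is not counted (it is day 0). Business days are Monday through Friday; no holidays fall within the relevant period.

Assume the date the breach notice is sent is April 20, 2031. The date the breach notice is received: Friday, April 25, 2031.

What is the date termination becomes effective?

May 29, 2031

Adding 20 calendar days to April 25, 2031 gives May 15, 2031, which is the last day of the mitigation period.
The date termination becomes effective: 10 business days after Thursday, May 15, 2031, skipping weekends — May 16, May 19, May 20, May 21, May 22, May 23, May 26, May 27, May 28, May 29 — lands on Thursday, May 29, 2031.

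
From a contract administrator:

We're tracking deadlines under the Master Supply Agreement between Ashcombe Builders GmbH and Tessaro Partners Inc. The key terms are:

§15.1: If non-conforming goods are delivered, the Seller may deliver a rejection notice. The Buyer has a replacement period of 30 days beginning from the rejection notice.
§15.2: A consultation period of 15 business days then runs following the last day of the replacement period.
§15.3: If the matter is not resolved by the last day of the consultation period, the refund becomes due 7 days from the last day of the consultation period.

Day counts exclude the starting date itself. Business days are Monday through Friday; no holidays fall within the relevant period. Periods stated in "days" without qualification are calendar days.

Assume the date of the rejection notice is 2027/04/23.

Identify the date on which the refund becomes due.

The last day of the replacement period: 2027/04/23 + 30 days = 2027/05/23.
From Sunday, 2027/05/23, 15 business days (May 24, May 25, May 26, May 27, …, Jun 9, Jun 10, Jun 11, skipping weekends) brings us to Friday, 2027/06/11, which is the last day of the consultation period.
Adding 7 calendar days to 2027/06/11 gives 2027/06/18, which is the date on which the refund becomes due.

2027/06/18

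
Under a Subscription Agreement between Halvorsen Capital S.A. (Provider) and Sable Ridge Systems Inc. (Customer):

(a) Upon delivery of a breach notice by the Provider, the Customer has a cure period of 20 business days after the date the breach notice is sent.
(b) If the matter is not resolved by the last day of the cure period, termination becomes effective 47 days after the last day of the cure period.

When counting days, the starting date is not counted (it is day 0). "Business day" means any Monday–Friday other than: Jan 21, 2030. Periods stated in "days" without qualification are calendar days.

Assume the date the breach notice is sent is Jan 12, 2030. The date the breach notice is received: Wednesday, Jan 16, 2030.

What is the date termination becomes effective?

Mar 30, 2030

From Saturday, Jan 12, 2030, 20 business days (Jan 14, Jan 15, Jan 16, Jan 17, …, Feb 7, Feb 8, Feb 11, skipping weekends and the listed holiday on Jan 21) brings us to Monday, Feb 11, 2030, which is the last day of the cure period.
Adding 47 calendar days to Feb 11, 2030 gives Mar 30, 2030, which is the date termination becomes effective.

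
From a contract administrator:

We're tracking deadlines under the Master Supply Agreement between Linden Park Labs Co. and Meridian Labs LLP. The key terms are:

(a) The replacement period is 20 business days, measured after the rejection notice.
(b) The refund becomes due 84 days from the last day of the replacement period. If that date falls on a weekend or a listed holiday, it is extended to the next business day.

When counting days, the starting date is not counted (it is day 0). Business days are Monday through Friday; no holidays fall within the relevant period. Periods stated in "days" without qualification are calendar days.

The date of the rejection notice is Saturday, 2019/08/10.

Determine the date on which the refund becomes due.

2019/11/29

The last day of the replacement period: counting 20 business days from Saturday, 2019/08/10 (Aug 12, Aug 13, Aug 14, Aug 15, …, Sep 4, Sep 5, Sep 6, skipping weekends) reaches Friday, 2019/09/06.
The date on which the refund becomes due: 84 calendar days after 2019/09/06 is 2019/11/29. 2019/11/29 is a Friday, so no roll-forward applies.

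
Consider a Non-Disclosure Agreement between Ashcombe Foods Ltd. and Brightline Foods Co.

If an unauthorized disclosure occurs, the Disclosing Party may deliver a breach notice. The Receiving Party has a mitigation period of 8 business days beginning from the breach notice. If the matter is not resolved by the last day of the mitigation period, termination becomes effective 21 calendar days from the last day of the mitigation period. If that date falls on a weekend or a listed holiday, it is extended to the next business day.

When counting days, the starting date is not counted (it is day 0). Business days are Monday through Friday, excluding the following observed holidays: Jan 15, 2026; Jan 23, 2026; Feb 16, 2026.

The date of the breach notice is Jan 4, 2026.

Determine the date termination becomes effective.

Feb 4, 2026

From Sunday, Jan 4, 2026, 8 business days (Jan 5, Jan 6, Jan 7, Jan 8, Jan 9, Jan 12, Jan 13, Jan 14, skipping weekends) brings us to Wednesday, Jan 14, 2026, which is the last day of the mitigation period.
The date termination becomes effective: Jan 14, 2026 + 21 days = Feb 4, 2026. Feb 4, 2026 is a Wednesday and is not a listed holiday, so no roll-forward applies.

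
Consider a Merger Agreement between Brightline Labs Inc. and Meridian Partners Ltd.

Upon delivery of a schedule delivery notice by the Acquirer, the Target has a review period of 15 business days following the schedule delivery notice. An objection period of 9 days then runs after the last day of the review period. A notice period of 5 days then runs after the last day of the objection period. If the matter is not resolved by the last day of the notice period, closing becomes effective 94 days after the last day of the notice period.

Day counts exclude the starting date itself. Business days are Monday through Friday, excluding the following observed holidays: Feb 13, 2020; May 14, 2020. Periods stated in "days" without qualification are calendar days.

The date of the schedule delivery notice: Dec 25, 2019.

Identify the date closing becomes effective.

May 2, 2020

The last day of the review period: 15 business days after Wednesday, Dec 25, 2019, skipping weekends — Dec 26, Dec 27, Dec 30, Dec 31, …, Jan 13, Jan 14, Jan 15 — lands on Wednesday, Jan 15, 2020.
Adding 9 calendar days to Jan 15, 2020 gives Jan 24, 2020, which is the last day of the objection period.
The last day of the notice period: Jan 24, 2020 + 5 days = Jan 29, 2020.
The date closing becomes effective: Jan 29, 2020 + 94 days = May 2, 2020.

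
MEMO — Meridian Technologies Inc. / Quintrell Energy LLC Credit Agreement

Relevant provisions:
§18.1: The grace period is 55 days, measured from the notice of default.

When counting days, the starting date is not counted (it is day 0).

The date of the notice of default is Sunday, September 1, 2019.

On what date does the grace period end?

The last day of the grace period: 55 calendar days after September 1, 2019 is October 26, 2019.

October 26, 2019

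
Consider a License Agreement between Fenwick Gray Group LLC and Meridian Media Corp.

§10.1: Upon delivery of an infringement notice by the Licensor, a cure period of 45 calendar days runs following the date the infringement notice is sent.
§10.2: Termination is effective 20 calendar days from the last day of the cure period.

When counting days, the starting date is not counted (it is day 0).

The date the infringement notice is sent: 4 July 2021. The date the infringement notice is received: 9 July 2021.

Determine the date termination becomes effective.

7 September 2021

The last day of the cure period: 4 July 2021 + 45 days = 18 August 2021.
Adding 20 calendar days to 18 August 2021 gives 7 September 2021, which is the date termination becomes effective.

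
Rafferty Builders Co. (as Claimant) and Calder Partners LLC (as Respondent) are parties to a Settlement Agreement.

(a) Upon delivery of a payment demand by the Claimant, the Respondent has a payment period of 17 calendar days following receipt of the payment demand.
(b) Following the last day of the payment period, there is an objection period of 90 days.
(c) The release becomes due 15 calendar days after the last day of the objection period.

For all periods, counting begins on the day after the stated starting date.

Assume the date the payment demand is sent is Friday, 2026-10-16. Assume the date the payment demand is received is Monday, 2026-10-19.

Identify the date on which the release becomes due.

Adding 17 calendar days to 2026-10-19 gives 2026-11-05, which is the last day of the payment period.
The last day of the objection period: 90 calendar days after 2026-11-05 is 2027-02-03.
The date on which the release becomes due: 2027-02-03 + 15 days = 2027-02-18.

2027-02-18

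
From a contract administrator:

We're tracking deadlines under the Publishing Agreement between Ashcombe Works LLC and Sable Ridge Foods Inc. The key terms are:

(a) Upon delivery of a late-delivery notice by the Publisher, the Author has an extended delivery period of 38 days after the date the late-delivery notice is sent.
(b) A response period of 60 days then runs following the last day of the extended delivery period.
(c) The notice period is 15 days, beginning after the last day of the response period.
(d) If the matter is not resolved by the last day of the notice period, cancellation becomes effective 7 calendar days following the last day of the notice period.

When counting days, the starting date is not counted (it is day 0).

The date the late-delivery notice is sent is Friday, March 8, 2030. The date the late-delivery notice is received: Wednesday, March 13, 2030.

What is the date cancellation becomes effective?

July 6, 2030

The last day of the extended delivery period: March 8, 2030 + 38 days = April 15, 2030.
The last day of the response period: 60 calendar days after April 15, 2030 is June 14, 2030.
The last day of the notice period: 15 calendar days after June 14, 2030 is June 29, 2030.
Adding 7 calendar days to June 29, 2030 gives July 6, 2030, which is the date cancellation becomes effective.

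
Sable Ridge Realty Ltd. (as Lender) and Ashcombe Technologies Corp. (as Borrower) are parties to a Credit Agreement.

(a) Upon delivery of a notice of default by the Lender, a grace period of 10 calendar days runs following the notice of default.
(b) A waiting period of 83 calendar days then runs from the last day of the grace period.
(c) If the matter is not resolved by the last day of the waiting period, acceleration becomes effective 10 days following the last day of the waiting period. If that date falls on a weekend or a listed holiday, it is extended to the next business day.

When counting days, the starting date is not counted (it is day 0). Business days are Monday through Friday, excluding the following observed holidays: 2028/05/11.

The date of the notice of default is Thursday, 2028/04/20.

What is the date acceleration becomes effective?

2028/08/01

The last day of the grace period: 10 calendar days after 2028/04/20 is 2028/04/30.
The last day of the waiting period: 2028/04/30 + 83 days = 2028/07/22.
Adding 10 calendar days to 2028/07/22 gives 2028/08/01, which is the date acceleration becomes effective. 2028/08/01 is a Tuesday and is not a listed holiday, so no roll-forward applies.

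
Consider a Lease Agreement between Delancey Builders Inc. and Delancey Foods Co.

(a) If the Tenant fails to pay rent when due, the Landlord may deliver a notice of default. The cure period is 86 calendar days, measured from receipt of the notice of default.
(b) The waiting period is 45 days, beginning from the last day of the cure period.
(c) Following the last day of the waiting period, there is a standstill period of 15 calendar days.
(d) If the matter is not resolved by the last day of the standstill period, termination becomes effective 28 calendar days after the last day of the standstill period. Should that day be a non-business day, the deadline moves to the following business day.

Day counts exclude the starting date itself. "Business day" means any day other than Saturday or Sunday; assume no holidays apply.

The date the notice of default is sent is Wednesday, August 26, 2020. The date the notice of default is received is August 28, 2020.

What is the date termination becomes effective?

The last day of the cure period: August 28, 2020 + 86 days = November 22, 2020.
Adding 45 calendar days to November 22, 2020 gives January 6, 2021, which is the last day of the waiting period.
The last day of the standstill period: 15 calendar days after January 6, 2021 is January 21, 2021.
Adding 28 calendar days to January 21, 2021 gives February 18, 2021, which is the date termination becomes effective. February 18, 2021 is a Thursday, so no roll-forward applies.

February 18, 2021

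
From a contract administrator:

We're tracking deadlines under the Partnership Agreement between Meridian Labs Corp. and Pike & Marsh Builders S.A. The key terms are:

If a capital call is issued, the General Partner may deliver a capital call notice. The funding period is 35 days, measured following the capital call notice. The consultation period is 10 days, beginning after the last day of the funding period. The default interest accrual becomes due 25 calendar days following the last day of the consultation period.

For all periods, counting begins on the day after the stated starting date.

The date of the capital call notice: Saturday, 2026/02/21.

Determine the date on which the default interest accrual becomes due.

2026/05/02

The last day of the funding period: 2026/02/21 + 35 days = 2026/03/28.
The last day of the consultation period: 2026/03/28 + 10 days = 2026/04/07.
Adding 25 calendar days to 2026/04/07 gives 2026/05/02, which is the date on which the default interest accrual becomes due.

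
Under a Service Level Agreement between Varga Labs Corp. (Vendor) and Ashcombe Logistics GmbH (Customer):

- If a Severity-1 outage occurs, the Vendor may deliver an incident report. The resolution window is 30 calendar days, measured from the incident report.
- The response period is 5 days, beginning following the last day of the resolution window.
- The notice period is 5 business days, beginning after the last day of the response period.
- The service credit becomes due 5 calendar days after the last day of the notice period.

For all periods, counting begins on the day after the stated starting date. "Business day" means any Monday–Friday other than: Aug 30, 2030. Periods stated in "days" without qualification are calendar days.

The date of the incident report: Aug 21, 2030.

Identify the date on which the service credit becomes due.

Adding 30 calendar days to Aug 21, 2030 gives Sep 20, 2030, which is the last day of the resolution window.
Adding 5 calendar days to Sep 20, 2030 gives Sep 25, 2030, which is the last day of the response period.
The last day of the notice period: 5 business days after Wednesday, Sep 25, 2030, skipping weekends — Sep 26, Sep 27, Sep 30, Oct 1, Oct 2 — lands on Wednesday, Oct 2, 2030.
Adding 5 calendar days to Oct 2, 2030 gives Oct 7, 2030, which is the date on which the service credit becomes due.

Oct 7, 2030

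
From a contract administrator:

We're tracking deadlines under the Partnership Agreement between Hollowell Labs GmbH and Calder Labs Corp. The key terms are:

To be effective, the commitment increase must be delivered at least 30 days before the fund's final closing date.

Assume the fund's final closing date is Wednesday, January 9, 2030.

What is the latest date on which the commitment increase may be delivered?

Counting back 30 calendar days from January 9, 2030 gives December 10, 2029.

December 10, 2029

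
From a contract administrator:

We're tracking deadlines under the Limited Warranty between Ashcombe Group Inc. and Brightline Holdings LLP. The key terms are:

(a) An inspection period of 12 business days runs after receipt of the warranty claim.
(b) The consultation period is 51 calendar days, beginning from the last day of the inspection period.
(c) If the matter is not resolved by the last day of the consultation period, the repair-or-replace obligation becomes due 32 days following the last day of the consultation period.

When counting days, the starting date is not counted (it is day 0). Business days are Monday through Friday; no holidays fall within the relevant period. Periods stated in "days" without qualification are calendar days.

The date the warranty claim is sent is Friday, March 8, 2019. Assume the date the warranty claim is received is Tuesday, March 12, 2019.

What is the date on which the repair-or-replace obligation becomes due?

The last day of the inspection period: counting 12 business days from Tuesday, March 12, 2019 (Mar 13, Mar 14, Mar 15, Mar 18, …, Mar 26, Mar 27, Mar 28, skipping weekends) reaches Thursday, March 28, 2019.
Adding 51 calendar days to March 28, 2019 gives May 18, 2019, which is the last day of the consultation period.
Adding 32 calendar days to May 18, 2019 gives June 19, 2019, which is the date on which the repair-or-replace obligation becomes due.

June 19, 2019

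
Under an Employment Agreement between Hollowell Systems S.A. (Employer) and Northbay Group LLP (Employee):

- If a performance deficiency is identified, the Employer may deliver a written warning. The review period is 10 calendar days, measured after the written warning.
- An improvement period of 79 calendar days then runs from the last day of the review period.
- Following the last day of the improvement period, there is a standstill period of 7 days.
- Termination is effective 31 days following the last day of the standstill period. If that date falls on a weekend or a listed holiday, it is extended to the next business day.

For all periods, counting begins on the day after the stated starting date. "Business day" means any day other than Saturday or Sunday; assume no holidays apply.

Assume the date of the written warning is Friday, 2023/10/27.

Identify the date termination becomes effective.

Adding 10 calendar days to 2023/10/27 gives 2023/11/06, which is the last day of the review period.
The last day of the improvement period: 2023/11/06 + 79 days = 2024/01/24.
Adding 7 calendar days to 2024/01/24 gives 2024/01/31, which is the last day of the standstill period.
The date termination becomes effective: 2024/01/31 + 31 days = 2024/03/02. That falls on a Saturday, so it rolls to the next business day, Monday, 2024/03/04.

2024/03/04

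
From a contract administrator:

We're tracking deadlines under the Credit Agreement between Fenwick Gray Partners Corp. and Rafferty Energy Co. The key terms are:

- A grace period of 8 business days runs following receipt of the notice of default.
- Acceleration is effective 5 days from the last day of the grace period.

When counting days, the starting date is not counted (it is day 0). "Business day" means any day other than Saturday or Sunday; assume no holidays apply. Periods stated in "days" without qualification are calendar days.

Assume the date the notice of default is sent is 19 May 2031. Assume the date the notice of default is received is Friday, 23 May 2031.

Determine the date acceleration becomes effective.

9 June 2031

The last day of the grace period: counting 8 business days from Friday, 23 May 2031 (May 26, May 27, May 28, May 29, May 30, Jun 2, Jun 3, Jun 4, skipping weekends) reaches Wednesday, 4 June 2031.
Adding 5 calendar days to 4 June 2031 gives 9 June 2031, which is the date acceleration becomes effective.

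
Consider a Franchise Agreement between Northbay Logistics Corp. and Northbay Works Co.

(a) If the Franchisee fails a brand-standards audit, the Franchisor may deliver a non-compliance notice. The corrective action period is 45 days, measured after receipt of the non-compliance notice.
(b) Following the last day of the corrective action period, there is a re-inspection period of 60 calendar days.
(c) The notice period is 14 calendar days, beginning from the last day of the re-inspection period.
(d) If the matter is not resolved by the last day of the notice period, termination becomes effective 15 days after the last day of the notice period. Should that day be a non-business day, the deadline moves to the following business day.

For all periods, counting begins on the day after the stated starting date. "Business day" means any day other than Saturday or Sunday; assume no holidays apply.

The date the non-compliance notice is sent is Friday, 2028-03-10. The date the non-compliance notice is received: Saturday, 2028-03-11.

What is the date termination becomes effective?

2028-07-24

The last day of the corrective action period: 2028-03-11 + 45 days = 2028-04-25.
Adding 60 calendar days to 2028-04-25 gives 2028-06-24, which is the last day of the re-inspection period.
The last day of the notice period: 14 calendar days after 2028-06-24 is 2028-07-08.
The date termination becomes effective: 15 calendar days after 2028-07-08 is 2028-07-23. That falls on a Sunday, so it rolls to the next business day, Monday, 2028-07-24.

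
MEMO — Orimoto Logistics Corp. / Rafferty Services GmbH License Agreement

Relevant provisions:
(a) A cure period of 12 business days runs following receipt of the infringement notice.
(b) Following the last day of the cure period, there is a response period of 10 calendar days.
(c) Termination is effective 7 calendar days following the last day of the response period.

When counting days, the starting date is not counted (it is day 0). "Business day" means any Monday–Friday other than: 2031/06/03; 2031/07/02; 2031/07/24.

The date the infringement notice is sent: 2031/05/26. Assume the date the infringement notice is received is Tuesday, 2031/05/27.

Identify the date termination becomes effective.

2031/06/30

The last day of the cure period: counting 12 business days from Tuesday, 2031/05/27 (May 28, May 29, May 30, Jun 2, …, Jun 11, Jun 12, Jun 13, skipping weekends and the listed holiday on Jun 3) reaches Friday, 2031/06/13.
The last day of the response period: 2031/06/13 + 10 days = 2031/06/23.
The date termination becomes effective: 7 calendar days after 2031/06/23 is 2031/06/30.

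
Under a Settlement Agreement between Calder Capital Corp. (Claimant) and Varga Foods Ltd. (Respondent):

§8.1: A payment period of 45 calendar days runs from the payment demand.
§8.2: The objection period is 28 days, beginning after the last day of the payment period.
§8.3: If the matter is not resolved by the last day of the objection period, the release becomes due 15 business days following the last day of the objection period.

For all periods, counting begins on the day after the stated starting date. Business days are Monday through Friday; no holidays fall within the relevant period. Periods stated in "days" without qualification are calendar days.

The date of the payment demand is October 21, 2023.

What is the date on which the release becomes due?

The last day of the payment period: 45 calendar days after October 21, 2023 is December 5, 2023.
Adding 28 calendar days to December 5, 2023 gives January 2, 2024, which is the last day of the objection period.
The date on which the release becomes due: 15 business days after Tuesday, January 2, 2024, skipping weekends — Jan 3, Jan 4, Jan 5, Jan 8, …, Jan 19, Jan 22, Jan 23 — lands on Tuesday, January 23, 2024.

January 23, 2024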